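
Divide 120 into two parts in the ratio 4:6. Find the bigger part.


Total parts = 4 + 6 = 10
Value per part = 120 / 10 = 12
First share = 4 * 12 = 48
Second share = 6 * 12 = 72
Larger share = 72

72


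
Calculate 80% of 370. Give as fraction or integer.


Compute 80% of 370
Convert percentage: 80% = 80/100
Multiply: 370 * 80/100
= 29600/100
= 296

296


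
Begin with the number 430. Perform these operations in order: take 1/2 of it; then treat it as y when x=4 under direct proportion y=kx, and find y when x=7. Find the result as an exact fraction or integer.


Start with 430.
Step 1: Take 1/2: 430 * 1/2 = 215
Step 2: Direct prop: k = (215)/4; new y = k*7 = 215*7/4 = 1505/4
Final result = 1505/4

1505/4


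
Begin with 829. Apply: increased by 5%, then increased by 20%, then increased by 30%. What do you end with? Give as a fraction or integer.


Start: 829
Step 1: increase by 5% => multiply by 105/100
  829 * 105/100 = 17409/20
Step 2: increase by 20% => multiply by 120/100
  17409/20 * 120/100 = 52227/50
Step 3: increase by 30% => multiply by 130/100
  52227/50 * 130/100 = 678951/500
Final value = 678951/500

678951/500


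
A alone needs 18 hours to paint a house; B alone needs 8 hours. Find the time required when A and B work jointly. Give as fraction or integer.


Rate of A = 1/18 job per hour
Rate of B = 1/8 job per hour
Combined rate = 1/18 + 1/8
Find common denominator: (8 + 18)/(18*8) = 26/144
Combined rate = 13/72 job per hour
Time together = 1 / (13/72) = 72/13 hours

72/13


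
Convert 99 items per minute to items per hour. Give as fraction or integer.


Converting from per minute to per hour
Rate = 99 items per minute
Multiply by 60: 99 * 60
= 5940 items per hour

5940


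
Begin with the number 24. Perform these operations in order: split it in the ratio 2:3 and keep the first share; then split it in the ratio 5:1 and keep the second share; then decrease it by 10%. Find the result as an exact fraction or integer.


Start with 24.
Step 1: Split 2:3, first share = 24 * 2/5 = 48/5
Step 2: Split 5:1, second share = 48/5 * 1/6 = 8/5
Step 3: Decrease by 10%: 8/5 * 90/100 = 36/25
Final result = 36/25

36/25


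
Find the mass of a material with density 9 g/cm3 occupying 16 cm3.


Using mass = density * volume
Density = 9 g/cm3
Volume = 16 cm3
Mass = 9 * 16
= 144 g

144


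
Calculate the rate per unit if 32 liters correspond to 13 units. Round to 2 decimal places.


Total liters = 32
Number of units = 13
Unit rate = 32 / 13
= 2.46 liters per unit

2.46


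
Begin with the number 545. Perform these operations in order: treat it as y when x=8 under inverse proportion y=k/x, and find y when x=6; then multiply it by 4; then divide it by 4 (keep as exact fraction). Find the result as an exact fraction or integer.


Start with 545.
Step 1: Inverse prop: k = (545)*8; new y = k/6 = 545*8/6 = 2180/3
Step 2: Multiply by 4: 2180/3 * 4 = 8720/3
Step 3: Divide by 4: 8720/3 / 4 = 2180/3
Final result = 2180/3

2180/3


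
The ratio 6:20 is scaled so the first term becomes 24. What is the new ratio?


Original ratio: 6:20
First term target: 24
Scale factor = 24 / 6 = 4
Multiply second term: 20 * 4 = 80
Equivalent ratio = 24:80

24:80


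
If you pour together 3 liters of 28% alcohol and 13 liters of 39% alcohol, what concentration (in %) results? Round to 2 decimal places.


Solute in mixture 1 = 28% of 3 L = 3*28/100 = 21/25 L
Solute in mixture 2 = 39% of 13 L = 13*39/100 = 507/100 L
Total solute = 21/25 + 507/100 = 591/100 L
Total volume = 3 + 13 = 16 L
Final concentration = 591/100/16 * 100 = 36.94%

36.94


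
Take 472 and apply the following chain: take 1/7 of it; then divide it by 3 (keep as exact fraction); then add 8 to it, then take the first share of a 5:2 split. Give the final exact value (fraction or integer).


Start with 472.
Step 1: Take 1/7: 472 * 1/7 = 472/7
Step 2: Divide by 3: 472/7 / 3 = 472/21
Step 3: Add 8: 472/21+8=640/21; split 5:2 first = 640/21*5/7 = 3200/147
Final result = 3200/147

3200/147


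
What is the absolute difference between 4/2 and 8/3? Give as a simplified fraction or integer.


Simplify: 4/2 = 2 and 8/3 = 8/3
Find common denominator: LCD = 3
Convert: 6/3 and 8/3
Difference = |6 - 8|/3 = 2/3
Simplified = 2/3

2/3


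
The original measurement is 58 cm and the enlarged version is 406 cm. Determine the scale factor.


Original length = 58 cm
Scaled length = 406 cm
Scale factor = 406 / 58
= 7

7


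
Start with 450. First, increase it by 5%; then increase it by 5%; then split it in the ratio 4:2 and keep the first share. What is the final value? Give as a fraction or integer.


Start with 450.
Step 1: Increase by 5%: 450 * 105/100 = 945/2
Step 2: Increase by 5%: 945/2 * 105/100 = 3969/8
Step 3: Split 4:2, first share = 3969/8 * 4/6 = 1323/4
Final result = 1323/4

1323/4


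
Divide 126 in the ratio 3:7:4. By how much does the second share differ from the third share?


Total parts = 3 + 7 + 4 = 14
Value per part = 126 / 14 = 9
Shares: 3*9=27, 7*9=63, 4*9=36
Second share = 63, third share = 36
Difference = |63 - 36| = 27

27


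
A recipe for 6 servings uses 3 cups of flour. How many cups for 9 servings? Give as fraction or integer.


Original: 3 cups for 6 servings
Target servings = 9
Scaling factor = 9/6
New amount = 3 * 9/6
= 27/6
= 9/2 cups

9/2


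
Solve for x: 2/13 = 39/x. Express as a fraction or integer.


Setting up: 2/13 = 39/x
Cross multiply: 2 * x = 13 * 39
2x = 507
x = 507/2
x = 507/2

507/2


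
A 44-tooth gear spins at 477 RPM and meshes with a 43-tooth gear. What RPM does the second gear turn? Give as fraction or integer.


Gear ratio: teeth_A * RPM_A = teeth_B * RPM_B
44 * 477 = 43 * RPM_B
20988 = 43 * RPM_B
RPM_B = 20988 / 43
RPM_B = 20988/43

20988/43


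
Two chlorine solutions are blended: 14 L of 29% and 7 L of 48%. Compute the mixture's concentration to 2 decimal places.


Solute in mixture 1 = 29% of 14 L = 14*29/100 = 203/50 L
Solute in mixture 2 = 48% of 7 L = 7*48/100 = 84/25 L
Total solute = 203/50 + 84/25 = 371/50 L
Total volume = 14 + 7 = 21 L
Final concentration = 371/50/21 * 100 = 35.33%

35.33


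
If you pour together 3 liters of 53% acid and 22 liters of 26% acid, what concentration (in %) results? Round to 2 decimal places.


Solute in mixture 1 = 53% of 3 L = 3*53/100 = 159/100 L
Solute in mixture 2 = 26% of 22 L = 22*26/100 = 143/25 L
Total solute = 159/100 + 143/25 = 731/100 L
Total volume = 3 + 22 = 25 L
Final concentration = 731/100/25 * 100 = 29.24%

29.24


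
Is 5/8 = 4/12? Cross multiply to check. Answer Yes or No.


Cross multiply to check 5/8 = 4/12
Left cross product: 5 * 12 = 60
Right cross product: 8 * 4 = 32
60 != 32
Not equal, so proportions differ => No

No


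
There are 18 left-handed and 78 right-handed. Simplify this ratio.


Find GCD(18, 78)
GCD = 6
Divide both by 6: 18/6 = 3, 78/6 = 13
Simplified ratio = 3:13

3:13


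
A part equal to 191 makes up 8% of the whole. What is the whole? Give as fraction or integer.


Given: 191 is 8% of the whole
Set up: 191 = 8/100 * whole
whole = 191 * 100 / 8
whole = 19100 / 8
whole = 4775/2

4775/2


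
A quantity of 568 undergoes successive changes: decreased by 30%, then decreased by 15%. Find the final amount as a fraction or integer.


Start: 568
Step 1: decrease by 30% => multiply by 70/100
  568 * 70/100 = 1988/5
Step 2: decrease by 15% => multiply by 85/100
  1988/5 * 85/100 = 8449/25
Final value = 8449/25

8449/25


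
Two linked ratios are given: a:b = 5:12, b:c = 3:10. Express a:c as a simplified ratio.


Given a:b = 5:12 and b:c = 3:10
Make b consistent. Multiply first ratio by 3: a:b = 15:36
Multiply second ratio by 12: b:c = 36:120
Now b = 36 in both, so a:b:c = 15:36:120
Therefore a:c = 15:120
Simplify by GCD: a:c = 1:8

1:8


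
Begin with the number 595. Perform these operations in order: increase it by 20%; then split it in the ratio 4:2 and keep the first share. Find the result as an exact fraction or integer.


Start with 595.
Step 1: Increase by 20%: 595 * 120/100 = 714
Step 2: Split 4:2, first share = 714 * 4/6 = 476
Final result = 476

476


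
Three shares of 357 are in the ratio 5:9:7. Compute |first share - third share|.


Total parts = 5 + 9 + 7 = 21
Value per part = 357 / 21 = 17
Shares: 5*17=85, 9*17=153, 7*17=119
First share = 85, third share = 119
Difference = |85 - 119| = 34

34


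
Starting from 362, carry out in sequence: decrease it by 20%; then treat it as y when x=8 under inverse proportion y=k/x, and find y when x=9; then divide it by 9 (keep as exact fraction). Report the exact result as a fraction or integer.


Start with 362.
Step 1: Decrease by 20%: 362 * 80/100 = 1448/5
Step 2: Inverse prop: k = (1448/5)*8; new y = k/9 = 1448/5*8/9 = 11584/45
Step 3: Divide by 9: 11584/45 / 9 = 11584/405
Final result = 11584/405

11584/405


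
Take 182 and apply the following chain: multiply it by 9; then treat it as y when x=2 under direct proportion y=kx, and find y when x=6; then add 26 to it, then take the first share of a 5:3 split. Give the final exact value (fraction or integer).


Start with 182.
Step 1: Multiply by 9: 182 * 9 = 1638
Step 2: Direct prop: k = (1638)/2; new y = k*6 = 1638*6/2 = 4914
Step 3: Add 26: 4914+26=4940; split 5:3 first = 4940*5/8 = 6175/2
Final result = 6175/2

6175/2


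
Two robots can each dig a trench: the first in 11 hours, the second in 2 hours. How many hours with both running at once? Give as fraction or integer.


Rate of A = 1/11 job per hour
Rate of B = 1/2 job per hour
Combined rate = 1/11 + 1/2
Find common denominator: (2 + 11)/(11*2) = 13/22
Combined rate = 13/22 job per hour
Time together = 1 / (13/22) = 22/13 hours

22/13


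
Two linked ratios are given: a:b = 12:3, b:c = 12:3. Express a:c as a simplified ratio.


Given a:b = 12:3 and b:c = 12:3
Make b consistent. Multiply first ratio by 12: a:b = 144:36
Multiply second ratio by 3: b:c = 36:9
Now b = 36 in both, so a:b:c = 144:36:9
Therefore a:c = 144:9
Simplify by GCD: a:c = 16:1

16:1


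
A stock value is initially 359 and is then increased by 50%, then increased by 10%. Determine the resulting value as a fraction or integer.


Start: 359
Step 1: increase by 50% => multiply by 150/100
  359 * 150/100 = 1077/2
Step 2: increase by 10% => multiply by 110/100
  1077/2 * 110/100 = 11847/20
Final value = 11847/20

11847/20


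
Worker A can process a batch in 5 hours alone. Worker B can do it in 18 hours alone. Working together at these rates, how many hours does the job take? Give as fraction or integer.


Rate of A = 1/5 job per hour
Rate of B = 1/18 job per hour
Combined rate = 1/5 + 1/18
Find common denominator: (18 + 5)/(5*18) = 23/90
Combined rate = 23/90 job per hour
Time together = 1 / (23/90) = 90/23 hours

90/23


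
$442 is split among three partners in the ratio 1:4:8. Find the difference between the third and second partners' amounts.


Total parts = 1 + 4 + 8 = 13
Value per part = 442 / 13 = 34
Shares: 1*34=34, 4*34=136, 8*34=272
Third share = 272, second share = 136
Difference = |272 - 136| = 136

136


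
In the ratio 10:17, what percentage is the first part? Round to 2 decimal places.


Total parts = 10 + 17 = 27
First part fraction = 10/27
Percentage = (10/27) * 100
= 0.37037 * 100
= 37.04%

37.04


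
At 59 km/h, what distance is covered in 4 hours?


Using distance = speed * time
Speed = 59 km/h
Time = 4 hours
Distance = 59 * 4
= 236 km

236


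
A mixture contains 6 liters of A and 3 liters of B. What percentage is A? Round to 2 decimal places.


Volume of A = 6 L
Volume of B = 3 L
Total volume = 6 + 3 = 9 L
Percentage of A = (6/9) * 100
= 66.67%

66.67


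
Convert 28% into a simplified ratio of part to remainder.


Part = 28%, Remainder = 72%
Ratio = 28:72
GCD(28, 72) = 4
Simplify: 7:18 = 7:18

7:18


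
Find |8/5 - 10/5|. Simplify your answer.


Simplify: 8/5 = 8/5 and 10/5 = 2
Find common denominator: LCD = 5
Convert: 8/5 and 10/5
Difference = |8 - 10|/5 = 2/5
Simplified = 2/5

2/5


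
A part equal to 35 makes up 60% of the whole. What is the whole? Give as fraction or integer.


Given: 35 is 60% of the whole
Set up: 35 = 60/100 * whole
whole = 35 * 100 / 60
whole = 3500 / 60
whole = 175/3

175/3


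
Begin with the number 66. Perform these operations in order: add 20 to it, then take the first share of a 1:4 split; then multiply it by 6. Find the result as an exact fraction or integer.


Start with 66.
Step 1: Add 20: 66+20=86; split 1:4 first = 86*1/5 = 86/5
Step 2: Multiply by 6: 86/5 * 6 = 516/5
Final result = 516/5

516/5


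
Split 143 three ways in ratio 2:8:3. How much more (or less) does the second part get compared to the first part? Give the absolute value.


Total parts = 2 + 8 + 3 = 13
Value per part = 143 / 13 = 11
Shares: 2*11=22, 8*11=88, 3*11=33
Second share = 88, first share = 22
Difference = |88 - 22| = 66

66


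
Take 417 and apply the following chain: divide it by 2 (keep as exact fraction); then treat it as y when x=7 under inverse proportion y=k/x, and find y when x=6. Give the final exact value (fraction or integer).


Start with 417.
Step 1: Divide by 2: 417 / 2 = 417/2
Step 2: Inverse prop: k = (417/2)*7; new y = k/6 = 417/2*7/6 = 973/4
Final result = 973/4

973/4


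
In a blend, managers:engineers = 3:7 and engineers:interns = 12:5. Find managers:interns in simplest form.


Given a:b = 3:7 and b:c = 12:5
Make b consistent. Multiply first ratio by 12: a:b = 36:84
Multiply second ratio by 7: b:c = 84:35
Now b = 84 in both, so a:b:c = 36:84:35
Therefore a:c = 36:35
Simplify by GCD: a:c = 36:35

36:35


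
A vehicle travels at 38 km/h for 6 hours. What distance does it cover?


Using distance = speed * time
Speed = 38 km/h
Time = 6 hours
Distance = 38 * 6
= 228 km

228


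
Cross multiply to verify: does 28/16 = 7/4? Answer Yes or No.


Cross multiply to check 28/16 = 7/4
Left cross product: 28 * 4 = 112
Right cross product: 16 * 7 = 112
112 = 112
Equal, so proportions match => Yes

Yes


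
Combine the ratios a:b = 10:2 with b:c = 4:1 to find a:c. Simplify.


Given a:b = 10:2 and b:c = 4:1
Make b consistent. Multiply first ratio by 4: a:b = 40:8
Multiply second ratio by 2: b:c = 8:2
Now b = 8 in both, so a:b:c = 40:8:2
Therefore a:c = 40:2
Simplify by GCD: a:c = 20:1

20:1


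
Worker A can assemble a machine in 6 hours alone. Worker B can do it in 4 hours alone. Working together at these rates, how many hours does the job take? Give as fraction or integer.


Rate of A = 1/6 job per hour
Rate of B = 1/4 job per hour
Combined rate = 1/6 + 1/4
Find common denominator: (4 + 6)/(6*4) = 10/24
Combined rate = 5/12 job per hour
Time together = 1 / (5/12) = 12/5 hours

12/5


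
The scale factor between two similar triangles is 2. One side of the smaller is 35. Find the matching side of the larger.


Similar triangles have proportional sides
Scale factor = 2
Smaller side = 35
Corresponding larger side = 35 * 2
= 70

70


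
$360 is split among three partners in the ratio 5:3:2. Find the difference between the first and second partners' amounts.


Total parts = 5 + 3 + 2 = 10
Value per part = 360 / 10 = 36
Shares: 5*36=180, 3*36=108, 2*36=72
First share = 180, second share = 108
Difference = |180 - 108| = 72

72


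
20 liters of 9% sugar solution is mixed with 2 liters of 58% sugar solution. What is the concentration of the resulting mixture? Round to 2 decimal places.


Solute in mixture 1 = 9% of 20 L = 20*9/100 = 9/5 L
Solute in mixture 2 = 58% of 2 L = 2*58/100 = 29/25 L
Total solute = 9/5 + 29/25 = 74/25 L
Total volume = 20 + 2 = 22 L
Final concentration = 74/25/22 * 100 = 13.45%

13.45


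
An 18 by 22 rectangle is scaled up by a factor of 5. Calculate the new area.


Original dimensions: 18 x 22
Enlargement factor = 5
New width = 18 * 5 = 90
New height = 22 * 5 = 110
New area = 90 * 110 = 9900

9900


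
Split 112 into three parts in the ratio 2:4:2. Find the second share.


Ratio = 2:4:2
Total parts = 2 + 4 + 2 = 8
Value per part = 112 / 8 = 14
First share = 2 * 14 = 28
Middle share = 4 * 14 = 56
Third share = 2 * 14 = 28

56


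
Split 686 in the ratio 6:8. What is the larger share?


Total parts = 6 + 8 = 14
Value per part = 686 / 14 = 49
First share = 6 * 49 = 294
Second share = 8 * 49 = 392
Larger share = 392

392


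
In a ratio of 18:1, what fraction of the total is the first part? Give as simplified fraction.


Total parts = 18 + 1 = 19
First part fraction = 18/19
Simplify: 18/19 = 18/19

18/19


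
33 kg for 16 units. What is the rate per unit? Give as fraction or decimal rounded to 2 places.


Total kg = 33
Number of units = 16
Unit rate = 33 / 16
= 2.06 kg per unit

2.06


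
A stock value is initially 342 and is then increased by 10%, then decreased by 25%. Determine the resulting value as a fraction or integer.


Start: 342
Step 1: increase by 10% => multiply by 110/100
  342 * 110/100 = 1881/5
Step 2: decrease by 25% => multiply by 75/100
  1881/5 * 75/100 = 5643/20
Final value = 5643/20

5643/20


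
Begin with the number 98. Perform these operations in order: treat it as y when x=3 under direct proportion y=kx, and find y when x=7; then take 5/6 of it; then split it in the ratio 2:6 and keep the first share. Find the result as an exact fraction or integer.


Start with 98.
Step 1: Direct prop: k = (98)/3; new y = k*7 = 98*7/3 = 686/3
Step 2: Take 5/6: 686/3 * 5/6 = 1715/9
Step 3: Split 2:6, first share = 1715/9 * 2/8 = 1715/36
Final result = 1715/36

1715/36


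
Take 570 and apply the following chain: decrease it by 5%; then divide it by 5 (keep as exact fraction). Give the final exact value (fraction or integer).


Start with 570.
Step 1: Decrease by 5%: 570 * 95/100 = 1083/2
Step 2: Divide by 5: 1083/2 / 5 = 1083/10
Final result = 1083/10

1083/10


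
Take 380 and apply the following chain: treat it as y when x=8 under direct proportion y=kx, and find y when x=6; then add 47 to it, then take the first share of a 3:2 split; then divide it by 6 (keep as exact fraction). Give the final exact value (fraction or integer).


Start with 380.
Step 1: Direct prop: k = (380)/8; new y = k*6 = 380*6/8 = 285
Step 2: Add 47: 285+47=332; split 3:2 first = 332*3/5 = 996/5
Step 3: Divide by 6: 996/5 / 6 = 166/5
Final result = 166/5

166/5


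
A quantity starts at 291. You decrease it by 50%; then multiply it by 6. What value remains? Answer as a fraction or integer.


Start with 291.
Step 1: Decrease by 50%: 291 * 50/100 = 291/2
Step 2: Multiply by 6: 291/2 * 6 = 873
Final result = 873

873


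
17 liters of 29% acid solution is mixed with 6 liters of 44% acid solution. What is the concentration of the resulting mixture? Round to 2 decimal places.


Solute in mixture 1 = 29% of 17 L = 17*29/100 = 493/100 L
Solute in mixture 2 = 44% of 6 L = 6*44/100 = 66/25 L
Total solute = 493/100 + 66/25 = 757/100 L
Total volume = 17 + 6 = 23 L
Final concentration = 757/100/23 * 100 = 32.91%

32.91


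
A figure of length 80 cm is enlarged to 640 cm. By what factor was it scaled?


Original length = 80 cm
Scaled length = 640 cm
Scale factor = 640 / 80
= 8

8


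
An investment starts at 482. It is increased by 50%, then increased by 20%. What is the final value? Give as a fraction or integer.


Start: 482
Step 1: increase by 50% => multiply by 150/100
  482 * 150/100 = 723
Step 2: increase by 20% => multiply by 120/100
  723 * 120/100 = 4338/5
Final value = 4338/5

4338/5


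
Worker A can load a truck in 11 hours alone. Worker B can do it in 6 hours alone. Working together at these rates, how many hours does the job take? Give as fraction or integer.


Rate of A = 1/11 job per hour
Rate of B = 1/6 job per hour
Combined rate = 1/11 + 1/6
Find common denominator: (6 + 11)/(11*6) = 17/66
Combined rate = 17/66 job per hour
Time together = 1 / (17/66) = 66/17 hours

66/17


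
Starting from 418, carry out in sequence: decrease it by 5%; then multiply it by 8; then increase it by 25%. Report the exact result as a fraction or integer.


Start with 418.
Step 1: Decrease by 5%: 418 * 95/100 = 3971/10
Step 2: Multiply by 8: 3971/10 * 8 = 15884/5
Step 3: Increase by 25%: 15884/5 * 125/100 = 3971
Final result = 3971

3971


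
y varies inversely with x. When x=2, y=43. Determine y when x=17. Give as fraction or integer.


Inverse proportion: y = k/x
Find k: k = 2 * 43 = 86
Compute y at x=17: y = 86/17
y = 86/17

86/17


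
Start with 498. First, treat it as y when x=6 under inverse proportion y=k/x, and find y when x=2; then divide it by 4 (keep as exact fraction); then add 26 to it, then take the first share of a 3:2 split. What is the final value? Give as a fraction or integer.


Start with 498.
Step 1: Inverse prop: k = (498)*6; new y = k/2 = 498*6/2 = 1494
Step 2: Divide by 4: 1494 / 4 = 747/2
Step 3: Add 26: 747/2+26=799/2; split 3:2 first = 799/2*3/5 = 2397/10
Final result = 2397/10

2397/10


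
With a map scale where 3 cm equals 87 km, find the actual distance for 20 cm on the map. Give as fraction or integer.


Map scale: 3 cm = 87 km
Measured distance on map = 20 cm
Set up proportion: 20 * 87 / 3
= 1740 / 3
= 580 km

580


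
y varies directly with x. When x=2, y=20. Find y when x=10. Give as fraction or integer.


Direct proportion: y = kx
Find k: k = 20/2 = 10
Compute y at x=10: y = 10 * 10
y = 100

100


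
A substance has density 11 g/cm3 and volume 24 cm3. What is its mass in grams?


Using mass = density * volume
Density = 11 g/cm3
Volume = 24 cm3
Mass = 11 * 24
= 264 g

264


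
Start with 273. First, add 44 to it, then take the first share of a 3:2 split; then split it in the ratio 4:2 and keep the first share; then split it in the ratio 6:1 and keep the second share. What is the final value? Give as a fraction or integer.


Start with 273.
Step 1: Add 44: 273+44=317; split 3:2 first = 317*3/5 = 951/5
Step 2: Split 4:2, first share = 951/5 * 4/6 = 634/5
Step 3: Split 6:1, second share = 634/5 * 1/7 = 634/35
Final result = 634/35

634/35


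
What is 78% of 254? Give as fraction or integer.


Compute 78% of 254
Convert percentage: 78% = 78/100
Multiply: 254 * 78/100
= 19812/100
= 4953/25

4953/25


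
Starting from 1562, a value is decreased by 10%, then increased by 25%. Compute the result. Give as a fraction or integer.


Start: 1562
Step 1: decrease by 10% => multiply by 90/100
  1562 * 90/100 = 7029/5
Step 2: increase by 25% => multiply by 125/100
  7029/5 * 125/100 = 7029/4
Final value = 7029/4

7029/4


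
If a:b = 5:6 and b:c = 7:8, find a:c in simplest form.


Given a:b = 5:6 and b:c = 7:8
Make b consistent. Multiply first ratio by 7: a:b = 35:42
Multiply second ratio by 6: b:c = 42:48
Now b = 42 in both, so a:b:c = 35:42:48
Therefore a:c = 35:48
Simplify by GCD: a:c = 35:48

35:48


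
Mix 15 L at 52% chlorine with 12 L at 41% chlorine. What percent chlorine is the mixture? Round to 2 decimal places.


Solute in mixture 1 = 52% of 15 L = 15*52/100 = 39/5 L
Solute in mixture 2 = 41% of 12 L = 12*41/100 = 123/25 L
Total solute = 39/5 + 123/25 = 318/25 L
Total volume = 15 + 12 = 27 L
Final concentration = 318/25/27 * 100 = 47.11%

47.11


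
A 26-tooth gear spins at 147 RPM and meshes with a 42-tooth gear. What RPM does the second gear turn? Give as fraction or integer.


Gear ratio: teeth_A * RPM_A = teeth_B * RPM_B
26 * 147 = 42 * RPM_B
3822 = 42 * RPM_B
RPM_B = 3822 / 42
RPM_B = 91

91


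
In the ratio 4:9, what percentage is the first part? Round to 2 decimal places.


Total parts = 4 + 9 = 13
First part fraction = 4/13
Percentage = (4/13) * 100
= 0.307692 * 100
= 30.77%

30.77


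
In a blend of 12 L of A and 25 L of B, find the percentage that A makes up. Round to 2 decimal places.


Volume of A = 12 L
Volume of B = 25 L
Total volume = 12 + 25 = 37 L
Percentage of A = (12/37) * 100
= 32.43%

32.43


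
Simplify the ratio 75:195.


Find GCD(75, 195)
GCD = 15
Divide both by 15: 75/15 = 5, 195/15 = 13
Simplified ratio = 5:13

5:13


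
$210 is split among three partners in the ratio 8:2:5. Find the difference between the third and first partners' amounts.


Total parts = 8 + 2 + 5 = 15
Value per part = 210 / 15 = 14
Shares: 8*14=112, 2*14=28, 5*14=70
Third share = 70, first share = 112
Difference = |70 - 112| = 42

42


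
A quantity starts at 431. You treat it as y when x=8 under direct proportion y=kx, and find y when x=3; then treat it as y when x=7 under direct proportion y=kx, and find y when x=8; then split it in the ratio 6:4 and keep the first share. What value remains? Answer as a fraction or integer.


Start with 431.
Step 1: Direct prop: k = (431)/8; new y = k*3 = 431*3/8 = 1293/8
Step 2: Direct prop: k = (1293/8)/7; new y = k*8 = 1293/8*8/7 = 1293/7
Step 3: Split 6:4, first share = 1293/7 * 6/10 = 3879/35
Final result = 3879/35

3879/35


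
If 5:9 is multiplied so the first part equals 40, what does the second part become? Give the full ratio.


Original ratio: 5:9
First term target: 40
Scale factor = 40 / 5 = 8
Multiply second term: 9 * 8 = 72
Equivalent ratio = 40:72

40:72


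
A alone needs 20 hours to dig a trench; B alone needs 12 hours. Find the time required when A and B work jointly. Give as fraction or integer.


Rate of A = 1/20 job per hour
Rate of B = 1/12 job per hour
Combined rate = 1/20 + 1/12
Find common denominator: (12 + 20)/(20*12) = 32/240
Combined rate = 2/15 job per hour
Time together = 1 / (2/15) = 15/2 hours

15/2


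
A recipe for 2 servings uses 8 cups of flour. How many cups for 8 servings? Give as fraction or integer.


Original: 8 cups for 2 servings
Target servings = 8
Scaling factor = 8/2
New amount = 8 * 8/2
= 64/2
= 32 cups

32


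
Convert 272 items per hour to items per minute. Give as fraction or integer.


Converting from per hour to per minute
Rate = 272 items per hour
Divide by 60: 272/60
= 68/15 items per minute

68/15


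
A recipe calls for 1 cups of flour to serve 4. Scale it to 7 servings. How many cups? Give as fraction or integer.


Original: 1 cups for 4 servings
Target servings = 7
Scaling factor = 7/4
New amount = 1 * 7/4
= 7/4
= 7/4 cups

7/4


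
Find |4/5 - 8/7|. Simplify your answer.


Simplify: 4/5 = 4/5 and 8/7 = 8/7
Find common denominator: LCD = 35
Convert: 28/35 and 40/35
Difference = |28 - 40|/35 = 12/35
Simplified = 12/35

12/35


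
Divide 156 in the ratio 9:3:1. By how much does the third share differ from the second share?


Total parts = 9 + 3 + 1 = 13
Value per part = 156 / 13 = 12
Shares: 9*12=108, 3*12=36, 1*12=12
Third share = 12, second share = 36
Difference = |12 - 36| = 24

24


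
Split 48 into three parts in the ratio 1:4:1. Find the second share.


Ratio = 1:4:1
Total parts = 1 + 4 + 1 = 6
Value per part = 48 / 6 = 8
First share = 1 * 8 = 8
Middle share = 4 * 8 = 32
Third share = 1 * 8 = 8

32


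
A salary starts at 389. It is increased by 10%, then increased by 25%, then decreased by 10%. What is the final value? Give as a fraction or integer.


Start: 389
Step 1: increase by 10% => multiply by 110/100
  389 * 110/100 = 4279/10
Step 2: increase by 25% => multiply by 125/100
  4279/10 * 125/100 = 4279/8
Step 3: decrease by 10% => multiply by 90/100
  4279/8 * 90/100 = 38511/80
Final value = 38511/80

38511/80


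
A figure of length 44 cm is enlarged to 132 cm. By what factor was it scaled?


Original length = 44 cm
Scaled length = 132 cm
Scale factor = 132 / 44
= 3

3


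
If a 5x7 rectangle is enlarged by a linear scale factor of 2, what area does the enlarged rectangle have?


Original dimensions: 5 x 7
Enlargement factor = 2
New width = 5 * 2 = 10
New height = 7 * 2 = 14
New area = 10 * 14 = 140

140


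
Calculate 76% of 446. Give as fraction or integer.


Compute 76% of 446
Convert percentage: 76% = 76/100
Multiply: 446 * 76/100
= 33896/100
= 8474/25

8474/25


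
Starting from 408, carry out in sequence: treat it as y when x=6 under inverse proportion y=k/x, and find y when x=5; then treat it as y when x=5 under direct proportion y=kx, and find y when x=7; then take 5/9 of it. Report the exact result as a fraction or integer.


Start with 408.
Step 1: Inverse prop: k = (408)*6; new y = k/5 = 408*6/5 = 2448/5
Step 2: Direct prop: k = (2448/5)/5; new y = k*7 = 2448/5*7/5 = 17136/25
Step 3: Take 5/9: 17136/25 * 5/9 = 1904/5
Final result = 1904/5

1904/5


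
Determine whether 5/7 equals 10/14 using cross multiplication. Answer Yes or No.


Cross multiply to check 5/7 = 10/14
Left cross product: 5 * 14 = 70
Right cross product: 7 * 10 = 70
70 = 70
Equal, so proportions match => Yes

Yes


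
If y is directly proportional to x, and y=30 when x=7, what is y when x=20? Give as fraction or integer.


Direct proportion: y = kx
Find k: k = 30/7 = 30/7
Compute y at x=20: y = 30/7 * 20
y = 600/7

600/7


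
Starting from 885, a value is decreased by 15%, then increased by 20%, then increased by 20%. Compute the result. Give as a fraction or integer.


Start: 885
Step 1: decrease by 15% => multiply by 85/100
  885 * 85/100 = 3009/4
Step 2: increase by 20% => multiply by 120/100
  3009/4 * 120/100 = 9027/10
Step 3: increase by 20% => multiply by 120/100
  9027/10 * 120/100 = 27081/25
Final value = 27081/25

27081/25


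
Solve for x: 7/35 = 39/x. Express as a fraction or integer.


Setting up: 7/35 = 39/x
Cross multiply: 7 * x = 35 * 39
7x = 1365
x = 1365/7
x = 195

195


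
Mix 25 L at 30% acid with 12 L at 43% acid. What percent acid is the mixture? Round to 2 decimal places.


Solute in mixture 1 = 30% of 25 L = 25*30/100 = 15/2 L
Solute in mixture 2 = 43% of 12 L = 12*43/100 = 129/25 L
Total solute = 15/2 + 129/25 = 633/50 L
Total volume = 25 + 12 = 37 L
Final concentration = 633/50/37 * 100 = 34.22%

34.22


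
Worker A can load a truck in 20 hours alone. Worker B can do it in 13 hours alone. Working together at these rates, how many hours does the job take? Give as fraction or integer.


Rate of A = 1/20 job per hour
Rate of B = 1/13 job per hour
Combined rate = 1/20 + 1/13
Find common denominator: (13 + 20)/(20*13) = 33/260
Combined rate = 33/260 job per hour
Time together = 1 / (33/260) = 260/33 hours

260/33


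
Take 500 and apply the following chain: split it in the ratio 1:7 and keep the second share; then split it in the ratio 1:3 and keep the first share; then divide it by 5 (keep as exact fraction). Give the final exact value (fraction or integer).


Start with 500.
Step 1: Split 1:7, second share = 500 * 7/8 = 875/2
Step 2: Split 1:3, first share = 875/2 * 1/4 = 875/8
Step 3: Divide by 5: 875/8 / 5 = 175/8
Final result = 175/8

175/8


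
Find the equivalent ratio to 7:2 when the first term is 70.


Original ratio: 7:2
First term target: 70
Scale factor = 70 / 7 = 10
Multiply second term: 2 * 10 = 20
Equivalent ratio = 70:20

70:20


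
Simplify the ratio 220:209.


Find GCD(220, 209)
GCD = 11
Divide both by 11: 220/11 = 20, 209/11 = 19
Simplified ratio = 20:19

20:19


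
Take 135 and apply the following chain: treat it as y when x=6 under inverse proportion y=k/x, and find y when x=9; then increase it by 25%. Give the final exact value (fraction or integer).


Start with 135.
Step 1: Inverse prop: k = (135)*6; new y = k/9 = 135*6/9 = 90
Step 2: Increase by 25%: 90 * 125/100 = 225/2
Final result = 225/2

225/2


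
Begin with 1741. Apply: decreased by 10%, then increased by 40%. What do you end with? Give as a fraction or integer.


Start: 1741
Step 1: decrease by 10% => multiply by 90/100
  1741 * 90/100 = 15669/10
Step 2: increase by 40% => multiply by 140/100
  15669/10 * 140/100 = 109683/50
Final value = 109683/50

109683/50


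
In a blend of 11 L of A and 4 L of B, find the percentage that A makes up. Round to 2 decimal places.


Volume of A = 11 L
Volume of B = 4 L
Total volume = 11 + 4 = 15 L
Percentage of A = (11/15) * 100
= 73.33%

73.33


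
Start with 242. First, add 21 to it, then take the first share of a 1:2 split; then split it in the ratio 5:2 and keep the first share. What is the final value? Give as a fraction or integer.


Start with 242.
Step 1: Add 21: 242+21=263; split 1:2 first = 263*1/3 = 263/3
Step 2: Split 5:2, first share = 263/3 * 5/7 = 1315/21
Final result = 1315/21

1315/21


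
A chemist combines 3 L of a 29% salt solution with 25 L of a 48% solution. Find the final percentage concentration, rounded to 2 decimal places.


Solute in mixture 1 = 29% of 3 L = 3*29/100 = 87/100 L
Solute in mixture 2 = 48% of 25 L = 25*48/100 = 12 L
Total solute = 87/100 + 12 = 1287/100 L
Total volume = 3 + 25 = 28 L
Final concentration = 1287/100/28 * 100 = 45.96%

45.96


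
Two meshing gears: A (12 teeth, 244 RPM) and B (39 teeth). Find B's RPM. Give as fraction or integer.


Gear ratio: teeth_A * RPM_A = teeth_B * RPM_B
12 * 244 = 39 * RPM_B
2928 = 39 * RPM_B
RPM_B = 2928 / 39
RPM_B = 976/13

976/13


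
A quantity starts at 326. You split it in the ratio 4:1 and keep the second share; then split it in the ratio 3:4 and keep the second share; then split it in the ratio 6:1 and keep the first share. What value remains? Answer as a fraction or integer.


Start with 326.
Step 1: Split 4:1, second share = 326 * 1/5 = 326/5
Step 2: Split 3:4, second share = 326/5 * 4/7 = 1304/35
Step 3: Split 6:1, first share = 1304/35 * 6/7 = 7824/245
Final result = 7824/245

7824/245


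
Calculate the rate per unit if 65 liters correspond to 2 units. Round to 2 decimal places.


Total liters = 65
Number of units = 2
Unit rate = 65 / 2
= 32.50 liters per unit

32.50


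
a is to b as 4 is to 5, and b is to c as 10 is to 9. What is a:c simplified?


Given a:b = 4:5 and b:c = 10:9
Make b consistent. Multiply first ratio by 10: a:b = 40:50
Multiply second ratio by 5: b:c = 50:45
Now b = 50 in both, so a:b:c = 40:50:45
Therefore a:c = 40:45
Simplify by GCD: a:c = 8:9

8:9


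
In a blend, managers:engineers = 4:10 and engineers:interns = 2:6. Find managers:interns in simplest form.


Given a:b = 4:10 and b:c = 2:6
Make b consistent. Multiply first ratio by 2: a:b = 8:20
Multiply second ratio by 10: b:c = 20:60
Now b = 20 in both, so a:b:c = 8:20:60
Therefore a:c = 8:60
Simplify by GCD: a:c = 2:15

2:15


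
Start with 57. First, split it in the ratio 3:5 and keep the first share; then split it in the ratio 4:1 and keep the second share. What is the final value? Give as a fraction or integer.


Start with 57.
Step 1: Split 3:5, first share = 57 * 3/8 = 171/8
Step 2: Split 4:1, second share = 171/8 * 1/5 = 171/40
Final result = 171/40

171/40


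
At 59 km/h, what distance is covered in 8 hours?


Using distance = speed * time
Speed = 59 km/h
Time = 8 hours
Distance = 59 * 8
= 472 km

472


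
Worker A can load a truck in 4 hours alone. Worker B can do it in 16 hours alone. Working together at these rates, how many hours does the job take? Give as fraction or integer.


Rate of A = 1/4 job per hour
Rate of B = 1/16 job per hour
Combined rate = 1/4 + 1/16
Find common denominator: (16 + 4)/(4*16) = 20/64
Combined rate = 5/16 job per hour
Time together = 1 / (5/16) = 16/5 hours

16/5


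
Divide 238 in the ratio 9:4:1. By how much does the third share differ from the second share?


Total parts = 9 + 4 + 1 = 14
Value per part = 238 / 14 = 17
Shares: 9*17=153, 4*17=68, 1*17=17
Third share = 17, second share = 68
Difference = |17 - 68| = 51

51


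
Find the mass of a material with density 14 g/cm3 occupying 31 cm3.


Using mass = density * volume
Density = 14 g/cm3
Volume = 31 cm3
Mass = 14 * 31
= 434 g

434


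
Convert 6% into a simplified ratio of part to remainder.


Part = 6%, Remainder = 94%
Ratio = 6:94
GCD(6, 94) = 2
Simplify: 3:47 = 3:47

3:47


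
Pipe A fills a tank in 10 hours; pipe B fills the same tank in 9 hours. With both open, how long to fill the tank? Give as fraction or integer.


Rate of A = 1/10 job per hour
Rate of B = 1/9 job per hour
Combined rate = 1/10 + 1/9
Find common denominator: (9 + 10)/(10*9) = 19/90
Combined rate = 19/90 job per hour
Time together = 1 / (19/90) = 90/19 hours

90/19


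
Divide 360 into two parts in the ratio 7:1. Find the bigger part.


Total parts = 7 + 1 = 8
Value per part = 360 / 8 = 45
First share = 7 * 45 = 315
Second share = 1 * 45 = 45
Larger share = 315

315


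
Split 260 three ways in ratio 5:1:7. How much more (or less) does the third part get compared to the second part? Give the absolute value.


Total parts = 5 + 1 + 7 = 13
Value per part = 260 / 13 = 20
Shares: 5*20=100, 1*20=20, 7*20=140
Third share = 140, second share = 20
Difference = |140 - 20| = 120

120


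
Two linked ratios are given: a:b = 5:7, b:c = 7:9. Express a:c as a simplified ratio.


Given a:b = 5:7 and b:c = 7:9
Make b consistent. Multiply first ratio by 7: a:b = 35:49
Multiply second ratio by 7: b:c = 49:63
Now b = 49 in both, so a:b:c = 35:49:63
Therefore a:c = 35:63
Simplify by GCD: a:c = 5:9

5:9


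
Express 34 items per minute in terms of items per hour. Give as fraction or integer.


Converting from per minute to per hour
Rate = 34 items per minute
Multiply by 60: 34 * 60
= 2040 items per hour

2040


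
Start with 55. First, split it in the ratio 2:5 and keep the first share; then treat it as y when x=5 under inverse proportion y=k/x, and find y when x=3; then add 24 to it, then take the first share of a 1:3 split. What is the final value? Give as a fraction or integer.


Start with 55.
Step 1: Split 2:5, first share = 55 * 2/7 = 110/7
Step 2: Inverse prop: k = (110/7)*5; new y = k/3 = 110/7*5/3 = 550/21
Step 3: Add 24: 550/21+24=1054/21; split 1:3 first = 1054/21*1/4 = 527/42
Final result = 527/42

527/42


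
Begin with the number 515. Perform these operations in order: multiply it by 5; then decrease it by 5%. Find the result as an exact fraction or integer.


Start with 515.
Step 1: Multiply by 5: 515 * 5 = 2575
Step 2: Decrease by 5%: 2575 * 95/100 = 9785/4
Final result = 9785/4

9785/4


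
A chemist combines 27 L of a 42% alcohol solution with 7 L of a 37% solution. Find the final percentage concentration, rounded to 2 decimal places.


Solute in mixture 1 = 42% of 27 L = 27*42/100 = 567/50 L
Solute in mixture 2 = 37% of 7 L = 7*37/100 = 259/100 L
Total solute = 567/50 + 259/100 = 1393/100 L
Total volume = 27 + 7 = 34 L
Final concentration = 1393/100/34 * 100 = 40.97%

40.97


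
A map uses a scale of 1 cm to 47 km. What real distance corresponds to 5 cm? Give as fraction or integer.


Map scale: 1 cm = 47 km
Measured distance on map = 5 cm
Set up proportion: 5 * 47 / 1
= 235 / 1
= 235 km

235


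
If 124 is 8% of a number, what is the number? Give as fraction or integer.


Given: 124 is 8% of the whole
Set up: 124 = 8/100 * whole
whole = 124 * 100 / 8
whole = 12400 / 8
whole = 1550

1550


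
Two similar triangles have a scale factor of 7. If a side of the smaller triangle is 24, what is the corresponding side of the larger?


Similar triangles have proportional sides
Scale factor = 7
Smaller side = 24
Corresponding larger side = 24 * 7
= 168

168


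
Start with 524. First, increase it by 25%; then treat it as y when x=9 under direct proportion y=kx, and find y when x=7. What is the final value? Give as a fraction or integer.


Start with 524.
Step 1: Increase by 25%: 524 * 125/100 = 655
Step 2: Direct prop: k = (655)/9; new y = k*7 = 655*7/9 = 4585/9
Final result = 4585/9

4585/9


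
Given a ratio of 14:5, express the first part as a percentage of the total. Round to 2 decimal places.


Total parts = 14 + 5 = 19
First part fraction = 14/19
Percentage = (14/19) * 100
= 0.736842 * 100
= 73.68%

73.68


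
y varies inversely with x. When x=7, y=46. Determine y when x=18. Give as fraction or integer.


Inverse proportion: y = k/x
Find k: k = 7 * 46 = 322
Compute y at x=18: y = 322/18
y = 161/9

161/9
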